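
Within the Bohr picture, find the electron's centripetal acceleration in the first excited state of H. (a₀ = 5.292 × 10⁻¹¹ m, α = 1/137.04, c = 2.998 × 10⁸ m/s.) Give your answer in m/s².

r = n²a₀/Z = 2.117 × 10⁻¹⁰ m, v = Zαc/n = 1.094 × 10⁶ m/s
a = v²/r = (1.094 × 10⁶)² / 2.117 × 10⁻¹⁰ = 5.652 × 10²¹ m/s²

5.652 × 10²¹ m/s²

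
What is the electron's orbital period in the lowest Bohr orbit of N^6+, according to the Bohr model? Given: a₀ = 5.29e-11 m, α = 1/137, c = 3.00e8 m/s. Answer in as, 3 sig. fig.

3.10 as

r = n²a₀/Z = 1²·5.29e-11/7 = 7.56e-12 m
v = Zαc/n = 7·0.00730·3.00e8/1 = 1.53e7 m/s
T = 2πr/v = 3.10e-18 s = 3.10 as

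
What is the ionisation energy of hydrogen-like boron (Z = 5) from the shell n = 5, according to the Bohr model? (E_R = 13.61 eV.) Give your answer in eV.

13.61 eV

E_n = −E_R·Z²/n² = −13.61 × 5²/5² eV = -13.61 eV
Ionisation energy = −E_n = 13.61 eV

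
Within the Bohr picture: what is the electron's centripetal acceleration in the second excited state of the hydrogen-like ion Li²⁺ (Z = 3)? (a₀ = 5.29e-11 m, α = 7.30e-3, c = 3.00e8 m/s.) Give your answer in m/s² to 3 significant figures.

3.02e22 m/s²

r = n²a₀/Z = 1.59e-10 m, v = Zαc/n = 2.19e6 m/s
a = v²/r = (2.19e6)² / 1.59e-10 = 3.02e22 m/s²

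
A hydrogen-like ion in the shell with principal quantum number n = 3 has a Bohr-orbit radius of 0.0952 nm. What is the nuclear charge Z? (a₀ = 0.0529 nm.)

5

r_n = n²a₀/Z ⇒ Z = n²a₀/r = 3² × 0.0529 / 0.0952 ≈ 5.00
Z = 5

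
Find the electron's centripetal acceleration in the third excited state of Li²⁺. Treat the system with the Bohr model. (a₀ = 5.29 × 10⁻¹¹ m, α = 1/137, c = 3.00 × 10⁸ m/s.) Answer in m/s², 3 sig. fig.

r = n²a₀/Z = 2.82 × 10⁻¹⁰ m, v = Zαc/n = 1.64 × 10⁶ m/s
a = v²/r = (1.64 × 10⁶)² / 2.82 × 10⁻¹⁰ = 9.56 × 10²¹ m/s²

9.56 × 10²¹ m/s²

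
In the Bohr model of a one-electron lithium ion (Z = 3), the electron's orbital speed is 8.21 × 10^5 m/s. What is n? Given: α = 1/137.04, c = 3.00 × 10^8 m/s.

v_n = Zαc/n ⇒ n = Zαc/v = 3 × 0.00730 × 3.00 × 10^8 / 8.21 × 10^5 ≈ 8.00
n = 8

8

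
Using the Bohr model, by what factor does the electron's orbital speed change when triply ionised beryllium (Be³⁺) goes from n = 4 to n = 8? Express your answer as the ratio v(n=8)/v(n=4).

1/2

v ∝ Z^1 · n^-1; with Z fixed, v ∝ n^-1.
v(n=8)/v(n=4) = (8/4)^-1 = 1/2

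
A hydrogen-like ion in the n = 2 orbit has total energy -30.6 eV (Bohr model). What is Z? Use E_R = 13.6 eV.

3

E_n = −E_R Z²/n² ⇒ Z² = −E_n n²/E_R = 30.6 × 2² / 13.6 ≈ 9.00
Z = 3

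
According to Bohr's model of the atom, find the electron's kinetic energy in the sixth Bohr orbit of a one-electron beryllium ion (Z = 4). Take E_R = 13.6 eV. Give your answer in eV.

For a Coulomb orbit the virial theorem gives K = −E_n.
E_n = −E_R·Z²/n², so K = E_R·Z²/n² = 13.6 × 4²/6² = 6.04 eV

6.04 eV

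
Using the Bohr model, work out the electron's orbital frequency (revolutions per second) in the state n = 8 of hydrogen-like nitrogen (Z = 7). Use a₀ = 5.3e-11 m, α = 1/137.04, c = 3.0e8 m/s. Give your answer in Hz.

r = n²a₀/Z = 4.8e-10 m, v = Zαc/n = 1.9e6 m/s
f = v/(2πr) = 6.3e14 Hz

6.3e14 Hz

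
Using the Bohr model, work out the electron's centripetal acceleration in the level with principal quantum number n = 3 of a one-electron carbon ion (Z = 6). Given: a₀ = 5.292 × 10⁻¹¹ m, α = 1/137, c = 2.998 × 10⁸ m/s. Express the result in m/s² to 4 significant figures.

2.413 × 10²³ m/s²

r = n²a₀/Z = 7.938 × 10⁻¹¹ m, v = Zαc/n = 4.377 × 10⁶ m/s
a = v²/r = (4.377 × 10⁶)² / 7.938 × 10⁻¹¹ = 2.413 × 10²³ m/s²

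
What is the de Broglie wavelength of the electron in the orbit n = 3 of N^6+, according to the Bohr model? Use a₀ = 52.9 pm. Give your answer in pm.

142 pm

The Bohr quantisation condition is nλ = 2πr_n.
r_n = n²a₀/Z = 68.0 pm
λ = 2πr_n/n = 2π·68.0/3 = 142 pm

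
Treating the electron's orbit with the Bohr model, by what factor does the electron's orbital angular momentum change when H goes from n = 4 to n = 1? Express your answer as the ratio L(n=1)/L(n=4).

L = nℏ depends only on n, so L ∝ n.
L(n=1)/L(n=4) = (1/4)^1 = 1/4

1/4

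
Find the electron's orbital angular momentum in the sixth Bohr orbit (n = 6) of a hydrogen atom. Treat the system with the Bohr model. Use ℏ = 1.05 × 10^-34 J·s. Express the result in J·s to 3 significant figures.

6.30 × 10^-34 J·s

L_n = nℏ = 6 × 1.05 × 10^-34 = 6.30 × 10^-34 J·s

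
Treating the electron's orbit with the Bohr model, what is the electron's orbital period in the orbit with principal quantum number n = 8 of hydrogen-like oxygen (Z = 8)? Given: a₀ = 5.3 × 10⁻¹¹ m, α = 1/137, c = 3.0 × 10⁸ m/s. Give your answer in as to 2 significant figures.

1200 as

r = n²a₀/Z = 8²·5.3 × 10⁻¹¹/8 = 4.2 × 10⁻¹⁰ m
v = Zαc/n = 8·0.0073·3.0 × 10⁸/8 = 2.2 × 10⁶ m/s
T = 2πr/v = 1.2 × 10⁻¹⁵ s = 1200 as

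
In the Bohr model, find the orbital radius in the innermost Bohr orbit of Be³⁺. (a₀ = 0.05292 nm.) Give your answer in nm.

r_n = n²a₀/Z = 1² × 0.05292 / 4
    = 1 × 0.05292 / 4 = 0.01323 nm

0.01323 nm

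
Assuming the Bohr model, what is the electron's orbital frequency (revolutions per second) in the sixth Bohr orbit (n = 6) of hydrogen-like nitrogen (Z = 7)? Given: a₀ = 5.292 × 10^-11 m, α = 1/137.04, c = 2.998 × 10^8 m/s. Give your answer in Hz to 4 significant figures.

1.493 × 10^15 Hz

r = n²a₀/Z = 2.722 × 10^-10 m, v = Zαc/n = 2.552 × 10^6 m/s
f = v/(2πr) = 1.493 × 10^15 Hz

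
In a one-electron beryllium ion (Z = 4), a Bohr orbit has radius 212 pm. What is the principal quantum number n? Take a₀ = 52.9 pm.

4

r_n = n²a₀/Z ⇒ n² = rZ/a₀ = 212 × 4 / 52.9 ≈ 16.03
n = 4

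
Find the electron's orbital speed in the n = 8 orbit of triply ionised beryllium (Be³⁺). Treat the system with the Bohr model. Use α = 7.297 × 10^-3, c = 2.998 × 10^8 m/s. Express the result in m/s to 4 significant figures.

v_n = Zαc/n = 4 × 0.007297 × 2.998 × 10^8 / 8
    = 1.094 × 10^6 m/s

1.094 × 10^6 m/s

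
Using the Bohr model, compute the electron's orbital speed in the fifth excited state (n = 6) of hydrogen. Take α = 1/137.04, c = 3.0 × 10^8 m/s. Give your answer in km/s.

v_n = Zαc/n = 1 × 0.0073 × 3.0 × 10^8 / 6
    = 360 km/s

360 km/s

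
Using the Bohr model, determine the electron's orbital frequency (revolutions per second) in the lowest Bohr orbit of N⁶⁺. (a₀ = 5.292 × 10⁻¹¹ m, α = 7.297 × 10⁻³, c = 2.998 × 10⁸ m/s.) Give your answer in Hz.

3.224 × 10¹⁷ Hz

r = n²a₀/Z = 7.560 × 10⁻¹² m, v = Zαc/n = 1.531 × 10⁷ m/s
f = v/(2πr) = 3.224 × 10¹⁷ Hz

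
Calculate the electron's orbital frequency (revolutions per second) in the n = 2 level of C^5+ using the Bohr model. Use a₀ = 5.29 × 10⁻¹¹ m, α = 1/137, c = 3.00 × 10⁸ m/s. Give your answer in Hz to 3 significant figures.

2.96 × 10¹⁶ Hz

r = n²a₀/Z = 3.53 × 10⁻¹¹ m, v = Zαc/n = 6.57 × 10⁶ m/s
f = v/(2πr) = 2.96 × 10¹⁶ Hz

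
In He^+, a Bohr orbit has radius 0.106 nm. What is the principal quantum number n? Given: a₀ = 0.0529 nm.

r_n = n²a₀/Z ⇒ n² = rZ/a₀ = 0.106 × 2 / 0.0529 ≈ 4.01
n = 2

2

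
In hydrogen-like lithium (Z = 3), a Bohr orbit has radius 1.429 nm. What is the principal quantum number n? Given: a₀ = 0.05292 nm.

r_n = n²a₀/Z ⇒ n² = rZ/a₀ = 1.429 × 3 / 0.05292 ≈ 81.01
n = 9

9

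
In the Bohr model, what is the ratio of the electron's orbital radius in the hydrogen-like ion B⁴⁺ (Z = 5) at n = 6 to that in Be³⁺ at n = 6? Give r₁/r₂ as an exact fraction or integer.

r ∝ Z^-1 · n^2
r₁/r₂ = (5/4)^-1 · (6/6)^2 = 4/5

4/5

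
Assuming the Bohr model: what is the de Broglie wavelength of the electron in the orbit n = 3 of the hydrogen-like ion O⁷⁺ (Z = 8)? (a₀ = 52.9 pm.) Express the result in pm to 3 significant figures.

125 pm

The Bohr quantisation condition is nλ = 2πr_n.
r_n = n²a₀/Z = 59.5 pm
λ = 2πr_n/n = 2π·59.5/3 = 125 pm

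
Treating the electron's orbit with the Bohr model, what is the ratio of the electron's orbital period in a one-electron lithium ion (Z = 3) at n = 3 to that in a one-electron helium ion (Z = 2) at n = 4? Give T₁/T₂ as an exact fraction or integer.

T ∝ Z^-2 · n^3
T₁/T₂ = (3/2)^-2 · (3/4)^3 = 3/16

3/16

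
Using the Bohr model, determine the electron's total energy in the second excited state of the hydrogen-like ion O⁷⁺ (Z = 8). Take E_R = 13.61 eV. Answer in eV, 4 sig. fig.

-96.78 eV

E_n = −E_R·Z²/n² = −13.61 × 8²/3² = -96.78 eV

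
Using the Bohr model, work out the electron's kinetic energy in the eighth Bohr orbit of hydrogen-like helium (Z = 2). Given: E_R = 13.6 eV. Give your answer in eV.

For a Coulomb orbit the virial theorem gives K = −E_n.
E_n = −E_R·Z²/n², so K = E_R·Z²/n² = 13.6 × 2²/8² = 0.850 eV

0.850 eV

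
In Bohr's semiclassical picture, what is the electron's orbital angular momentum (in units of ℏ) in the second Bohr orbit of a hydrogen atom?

L_n = nℏ, so L/ℏ = n = 2.

2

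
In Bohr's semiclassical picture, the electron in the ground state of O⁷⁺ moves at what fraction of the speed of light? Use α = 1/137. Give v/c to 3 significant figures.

v_n = Zαc/n, so v/c = Zα/n = 8 × 0.00730 / 1 = 0.0584

0.0584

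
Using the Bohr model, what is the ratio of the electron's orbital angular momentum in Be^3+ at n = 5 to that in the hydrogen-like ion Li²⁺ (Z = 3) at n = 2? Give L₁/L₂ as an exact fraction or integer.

L = nℏ is independent of Z.
L₁/L₂ = n₁/n₂ = 5/2 = 5/2

5/2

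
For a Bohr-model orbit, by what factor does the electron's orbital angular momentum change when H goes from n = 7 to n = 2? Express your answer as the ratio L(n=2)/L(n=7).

L = nℏ depends only on n, so L ∝ n.
L(n=2)/L(n=7) = (2/7)^1 = 2/7

2/7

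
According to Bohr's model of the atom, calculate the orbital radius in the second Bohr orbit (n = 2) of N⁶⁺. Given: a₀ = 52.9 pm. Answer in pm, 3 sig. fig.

30.2 pm

r_n = n²a₀/Z = 2² × 52.9 / 7
    = 4 × 52.9 / 7 = 30.2 pm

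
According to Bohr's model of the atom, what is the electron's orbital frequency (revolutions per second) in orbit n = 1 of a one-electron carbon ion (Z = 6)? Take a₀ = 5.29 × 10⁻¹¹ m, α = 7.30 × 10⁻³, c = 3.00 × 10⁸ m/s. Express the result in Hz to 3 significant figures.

2.37 × 10¹⁷ Hz

r = n²a₀/Z = 8.82 × 10⁻¹² m, v = Zαc/n = 1.31 × 10⁷ m/s
f = v/(2πr) = 2.37 × 10¹⁷ Hz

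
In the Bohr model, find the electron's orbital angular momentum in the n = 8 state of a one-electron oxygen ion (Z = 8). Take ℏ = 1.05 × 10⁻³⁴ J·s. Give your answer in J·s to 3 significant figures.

8.40 × 10⁻³⁴ J·s

L_n = nℏ = 8 × 1.05 × 10⁻³⁴ = 8.40 × 10⁻³⁴ J·s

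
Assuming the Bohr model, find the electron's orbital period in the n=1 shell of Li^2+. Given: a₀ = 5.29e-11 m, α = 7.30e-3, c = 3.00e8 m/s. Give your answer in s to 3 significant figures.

1.69e-17 s

r = n²a₀/Z = 1²·5.29e-11/3 = 1.76e-11 m
v = Zαc/n = 3·0.00730·3.00e8/1 = 6.57e6 m/s
T = 2πr/v = 1.69e-17 s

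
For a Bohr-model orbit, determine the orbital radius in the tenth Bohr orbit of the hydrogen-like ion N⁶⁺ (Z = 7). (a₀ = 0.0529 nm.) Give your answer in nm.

0.756 nm

r_n = n²a₀/Z = 10² × 0.0529 / 7
    = 100 × 0.0529 / 7 = 0.756 nm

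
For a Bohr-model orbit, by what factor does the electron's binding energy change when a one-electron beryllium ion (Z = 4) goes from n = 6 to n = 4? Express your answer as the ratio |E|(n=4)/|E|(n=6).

|E| ∝ Z^2 · n^-2; with Z fixed, |E| ∝ n^-2.
|E|(n=4)/|E|(n=6) = (4/6)^-2 = 9/4

9/4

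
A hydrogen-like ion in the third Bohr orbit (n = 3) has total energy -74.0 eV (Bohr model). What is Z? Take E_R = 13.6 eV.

7

E_n = −E_R Z²/n² ⇒ Z² = −E_n n²/E_R = 74.0 × 3² / 13.6 ≈ 48.97
Z = 7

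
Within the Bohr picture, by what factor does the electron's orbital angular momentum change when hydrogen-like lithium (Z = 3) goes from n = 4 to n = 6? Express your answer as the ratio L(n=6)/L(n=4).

L = nℏ depends only on n, so L ∝ n.
L(n=6)/L(n=4) = (6/4)^1 = 3/2

3/2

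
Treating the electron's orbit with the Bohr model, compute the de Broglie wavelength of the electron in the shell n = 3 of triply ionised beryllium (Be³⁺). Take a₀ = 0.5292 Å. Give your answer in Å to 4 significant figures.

The Bohr quantisation condition is nλ = 2πr_n.
r_n = n²a₀/Z = 1.191 Å
λ = 2πr_n/n = 2π·1.191/3 = 2.494 Å

2.494 Å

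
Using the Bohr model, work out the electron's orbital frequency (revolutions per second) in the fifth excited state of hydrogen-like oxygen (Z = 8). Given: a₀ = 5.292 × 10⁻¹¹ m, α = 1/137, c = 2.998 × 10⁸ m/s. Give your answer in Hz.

1.950 × 10¹⁵ Hz

r = n²a₀/Z = 2.381 × 10⁻¹⁰ m, v = Zαc/n = 2.918 × 10⁶ m/s
f = v/(2πr) = 1.950 × 10¹⁵ Hz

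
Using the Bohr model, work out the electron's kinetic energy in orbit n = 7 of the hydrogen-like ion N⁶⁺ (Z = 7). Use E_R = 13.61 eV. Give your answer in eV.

13.61 eV

For a Coulomb orbit the virial theorem gives K = −E_n.
E_n = −E_R·Z²/n², so K = E_R·Z²/n² = 13.61 × 7²/7² = 13.61 eV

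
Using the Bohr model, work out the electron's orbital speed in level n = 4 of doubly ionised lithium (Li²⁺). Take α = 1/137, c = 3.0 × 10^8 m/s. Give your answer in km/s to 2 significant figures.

1600 km/s

v_n = Zαc/n = 3 × 0.0073 × 3.0 × 10^8 / 4
    = 1600 km/s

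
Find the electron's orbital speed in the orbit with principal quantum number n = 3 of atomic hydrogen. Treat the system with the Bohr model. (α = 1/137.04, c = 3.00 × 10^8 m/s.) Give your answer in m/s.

v_n = Zαc/n = 1 × 0.00730 × 3.00 × 10^8 / 3
    = 7.30 × 10^5 m/s

7.30 × 10^5 m/s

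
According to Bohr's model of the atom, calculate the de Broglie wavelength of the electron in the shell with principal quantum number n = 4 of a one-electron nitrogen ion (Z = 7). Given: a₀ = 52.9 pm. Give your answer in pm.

190 pm

The Bohr quantisation condition is nλ = 2πr_n.
r_n = n²a₀/Z = 121 pm
λ = 2πr_n/n = 2π·121/4 = 190 pm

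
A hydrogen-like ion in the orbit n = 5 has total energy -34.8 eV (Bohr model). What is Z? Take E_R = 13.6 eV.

8

E_n = −E_R Z²/n² ⇒ Z² = −E_n n²/E_R = 34.8 × 5² / 13.6 ≈ 63.97
Z = 8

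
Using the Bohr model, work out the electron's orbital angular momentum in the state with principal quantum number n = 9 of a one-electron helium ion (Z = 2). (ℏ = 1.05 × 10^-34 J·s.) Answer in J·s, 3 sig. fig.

9.45 × 10^-34 J·s

L_n = nℏ = 9 × 1.05 × 10^-34 = 9.45 × 10^-34 J·s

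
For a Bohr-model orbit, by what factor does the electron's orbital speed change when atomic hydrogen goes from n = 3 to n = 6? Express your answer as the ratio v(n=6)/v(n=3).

v ∝ Z^1 · n^-1; with Z fixed, v ∝ n^-1.
v(n=6)/v(n=3) = (6/3)^-1 = 1/2

1/2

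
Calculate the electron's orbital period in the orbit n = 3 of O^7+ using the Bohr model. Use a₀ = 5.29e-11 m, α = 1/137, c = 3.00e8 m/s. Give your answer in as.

64.0 as

r = n²a₀/Z = 3²·5.29e-11/8 = 5.95e-11 m
v = Zαc/n = 8·0.00730·3.00e8/3 = 5.84e6 m/s
T = 2πr/v = 6.40e-17 s = 64.0 as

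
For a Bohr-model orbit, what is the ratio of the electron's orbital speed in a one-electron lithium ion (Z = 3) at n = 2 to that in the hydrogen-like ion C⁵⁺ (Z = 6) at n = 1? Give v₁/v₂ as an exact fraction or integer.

1/4

v ∝ Z^1 · n^-1
v₁/v₂ = (3/6)^1 · (2/1)^-1 = 1/4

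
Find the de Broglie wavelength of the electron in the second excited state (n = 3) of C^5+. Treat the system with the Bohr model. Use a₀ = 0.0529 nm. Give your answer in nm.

0.166 nm

The Bohr quantisation condition is nλ = 2πr_n.
r_n = n²a₀/Z = 0.0794 nm
λ = 2πr_n/n = 2π·0.0794/3 = 0.166 nm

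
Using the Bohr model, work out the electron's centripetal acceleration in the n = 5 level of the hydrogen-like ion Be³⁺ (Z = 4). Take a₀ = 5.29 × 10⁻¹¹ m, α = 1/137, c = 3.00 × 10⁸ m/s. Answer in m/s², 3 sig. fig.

r = n²a₀/Z = 3.31 × 10⁻¹⁰ m, v = Zαc/n = 1.75 × 10⁶ m/s
a = v²/r = (1.75 × 10⁶)² / 3.31 × 10⁻¹⁰ = 9.28 × 10²¹ m/s²

9.28 × 10²¹ m/s²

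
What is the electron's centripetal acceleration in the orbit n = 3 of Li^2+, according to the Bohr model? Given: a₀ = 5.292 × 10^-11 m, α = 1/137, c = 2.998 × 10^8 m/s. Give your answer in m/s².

r = n²a₀/Z = 1.588 × 10^-10 m, v = Zαc/n = 2.188 × 10^6 m/s
a = v²/r = (2.188 × 10^6)² / 1.588 × 10^-10 = 3.016 × 10^22 m/s²

3.016 × 10^22 m/s²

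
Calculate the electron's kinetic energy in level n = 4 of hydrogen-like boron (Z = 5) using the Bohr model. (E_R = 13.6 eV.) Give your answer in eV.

For a Coulomb orbit the virial theorem gives K = −E_n.
E_n = −E_R·Z²/n², so K = E_R·Z²/n² = 13.6 × 5²/4² = 21.2 eV

21.2 eV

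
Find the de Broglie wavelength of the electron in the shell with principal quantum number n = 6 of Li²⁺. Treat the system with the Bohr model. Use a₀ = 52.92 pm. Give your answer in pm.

665.0 pm

The Bohr quantisation condition is nλ = 2πr_n.
r_n = n²a₀/Z = 635.0 pm
λ = 2πr_n/n = 2π·635.0/6 = 665.0 pm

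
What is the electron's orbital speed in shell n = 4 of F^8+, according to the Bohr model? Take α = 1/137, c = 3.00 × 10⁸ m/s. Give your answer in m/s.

4.93 × 10⁶ m/s

v_n = Zαc/n = 9 × 0.00730 × 3.00 × 10⁸ / 4
    = 4.93 × 10⁶ m/s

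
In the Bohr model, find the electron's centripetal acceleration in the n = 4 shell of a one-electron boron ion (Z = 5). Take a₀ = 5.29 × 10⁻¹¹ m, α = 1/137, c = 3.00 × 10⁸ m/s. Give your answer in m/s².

r = n²a₀/Z = 1.69 × 10⁻¹⁰ m, v = Zαc/n = 2.74 × 10⁶ m/s
a = v²/r = (2.74 × 10⁶)² / 1.69 × 10⁻¹⁰ = 4.43 × 10²² m/s²

4.43 × 10²² m/s²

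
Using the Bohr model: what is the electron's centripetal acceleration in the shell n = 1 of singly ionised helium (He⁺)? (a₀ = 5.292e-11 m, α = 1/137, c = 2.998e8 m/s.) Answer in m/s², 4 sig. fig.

r = n²a₀/Z = 2.646e-11 m, v = Zαc/n = 4.377e6 m/s
a = v²/r = (4.377e6)² / 2.646e-11 = 7.239e23 m/s²

7.239e23 m/s²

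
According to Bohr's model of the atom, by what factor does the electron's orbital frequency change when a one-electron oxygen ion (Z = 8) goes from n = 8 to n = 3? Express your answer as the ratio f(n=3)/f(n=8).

512/27

f ∝ Z^2 · n^-3; with Z fixed, f ∝ n^-3.
f(n=3)/f(n=8) = (3/8)^-3 = 512/27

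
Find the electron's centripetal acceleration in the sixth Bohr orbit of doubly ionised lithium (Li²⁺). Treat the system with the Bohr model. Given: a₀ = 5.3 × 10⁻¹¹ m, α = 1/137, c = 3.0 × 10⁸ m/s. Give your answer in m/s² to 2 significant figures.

r = n²a₀/Z = 6.4 × 10⁻¹⁰ m, v = Zαc/n = 1.1 × 10⁶ m/s
a = v²/r = (1.1 × 10⁶)² / 6.4 × 10⁻¹⁰ = 1.9 × 10²¹ m/s²

1.9 × 10²¹ m/s²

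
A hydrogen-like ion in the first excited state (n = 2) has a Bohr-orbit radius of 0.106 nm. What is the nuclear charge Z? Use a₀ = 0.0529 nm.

2

r_n = n²a₀/Z ⇒ Z = n²a₀/r = 2² × 0.0529 / 0.106 ≈ 2.00
Z = 2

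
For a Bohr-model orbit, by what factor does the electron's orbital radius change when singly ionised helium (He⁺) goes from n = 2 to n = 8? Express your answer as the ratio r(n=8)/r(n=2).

r ∝ Z^-1 · n^2; with Z fixed, r ∝ n^2.
r(n=8)/r(n=2) = (8/2)^2 = 16

16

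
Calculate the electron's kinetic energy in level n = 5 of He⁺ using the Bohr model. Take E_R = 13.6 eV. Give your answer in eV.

For a Coulomb orbit the virial theorem gives K = −E_n.
E_n = −E_R·Z²/n², so K = E_R·Z²/n² = 13.6 × 2²/5² = 2.18 eV

2.18 eV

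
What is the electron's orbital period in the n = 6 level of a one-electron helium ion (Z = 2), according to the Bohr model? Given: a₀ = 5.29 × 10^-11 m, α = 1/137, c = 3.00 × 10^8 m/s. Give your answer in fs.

8.20 fs

r = n²a₀/Z = 6²·5.29 × 10^-11/2 = 9.52 × 10^-10 m
v = Zαc/n = 2·0.00730·3.00 × 10^8/6 = 7.30 × 10^5 m/s
T = 2πr/v = 8.20 × 10^-15 s = 8.20 fs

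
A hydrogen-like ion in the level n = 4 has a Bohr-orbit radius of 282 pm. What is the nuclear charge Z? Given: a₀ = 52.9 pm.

r_n = n²a₀/Z ⇒ Z = n²a₀/r = 4² × 52.9 / 282 ≈ 3.00
Z = 3

3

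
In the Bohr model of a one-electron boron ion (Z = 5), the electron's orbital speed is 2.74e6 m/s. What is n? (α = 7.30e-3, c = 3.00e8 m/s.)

4

v_n = Zαc/n ⇒ n = Zαc/v = 5 × 0.00730 × 3.00e8 / 2.74e6 ≈ 4.00
n = 4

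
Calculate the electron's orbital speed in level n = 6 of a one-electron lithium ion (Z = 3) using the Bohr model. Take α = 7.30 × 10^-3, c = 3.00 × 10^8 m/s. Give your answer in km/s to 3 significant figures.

1100 km/s

v_n = Zαc/n = 3 × 0.00730 × 3.00 × 10^8 / 6
    = 1100 km/s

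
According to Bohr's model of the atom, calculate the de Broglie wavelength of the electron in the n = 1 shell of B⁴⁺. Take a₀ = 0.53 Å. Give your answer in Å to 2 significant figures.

0.67 Å

The Bohr quantisation condition is nλ = 2πr_n.
r_n = n²a₀/Z = 0.11 Å
λ = 2πr_n/n = 2π·0.11/1 = 0.67 Å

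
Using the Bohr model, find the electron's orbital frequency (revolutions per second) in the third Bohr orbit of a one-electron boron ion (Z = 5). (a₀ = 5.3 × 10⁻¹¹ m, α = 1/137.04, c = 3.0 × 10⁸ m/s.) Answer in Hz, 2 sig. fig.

6.1 × 10¹⁵ Hz

r = n²a₀/Z = 9.5 × 10⁻¹¹ m, v = Zαc/n = 3.6 × 10⁶ m/s
f = v/(2πr) = 6.1 × 10¹⁵ Hz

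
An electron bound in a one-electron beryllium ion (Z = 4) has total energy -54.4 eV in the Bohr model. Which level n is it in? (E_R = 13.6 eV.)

2

E_n = −E_R Z²/n² ⇒ n² = E_R Z²/(−E_n) = 13.6 × 4² / 54.4 ≈ 4.00
n = 2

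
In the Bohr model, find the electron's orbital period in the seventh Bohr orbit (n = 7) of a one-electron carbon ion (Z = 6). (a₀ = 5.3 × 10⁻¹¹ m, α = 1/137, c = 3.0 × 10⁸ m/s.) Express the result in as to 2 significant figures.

1400 as

r = n²a₀/Z = 7²·5.3 × 10⁻¹¹/6 = 4.3 × 10⁻¹⁰ m
v = Zαc/n = 6·0.0073·3.0 × 10⁸/7 = 1.9 × 10⁶ m/s
T = 2πr/v = 1.4 × 10⁻¹⁵ s = 1400 as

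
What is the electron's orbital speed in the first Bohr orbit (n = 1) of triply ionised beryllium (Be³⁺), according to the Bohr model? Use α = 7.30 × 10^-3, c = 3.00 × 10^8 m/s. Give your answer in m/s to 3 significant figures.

v_n = Zαc/n = 4 × 0.00730 × 3.00 × 10^8 / 1
    = 8.76 × 10^6 m/s

8.76 × 10^6 m/s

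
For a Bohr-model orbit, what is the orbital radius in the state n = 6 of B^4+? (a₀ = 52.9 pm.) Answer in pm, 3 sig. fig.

r_n = n²a₀/Z = 6² × 52.9 / 5
    = 36 × 52.9 / 5 = 381 pm

381 pm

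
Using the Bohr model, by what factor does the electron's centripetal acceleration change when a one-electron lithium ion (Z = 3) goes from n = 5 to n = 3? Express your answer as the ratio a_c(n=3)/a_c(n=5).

a_c ∝ Z^3 · n^-4; with Z fixed, a_c ∝ n^-4.
a_c(n=3)/a_c(n=5) = (3/5)^-4 = 625/81

625/81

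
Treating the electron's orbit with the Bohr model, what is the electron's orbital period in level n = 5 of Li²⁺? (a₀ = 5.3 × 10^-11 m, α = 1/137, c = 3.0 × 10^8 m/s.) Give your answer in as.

2100 as

r = n²a₀/Z = 5²·5.3 × 10^-11/3 = 4.4 × 10^-10 m
v = Zαc/n = 3·0.0073·3.0 × 10^8/5 = 1.3 × 10^6 m/s
T = 2πr/v = 2.1 × 10^-15 s = 2100 as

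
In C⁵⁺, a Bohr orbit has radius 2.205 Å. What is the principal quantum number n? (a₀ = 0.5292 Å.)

r_n = n²a₀/Z ⇒ n² = rZ/a₀ = 2.205 × 6 / 0.5292 ≈ 25.00
n = 5

5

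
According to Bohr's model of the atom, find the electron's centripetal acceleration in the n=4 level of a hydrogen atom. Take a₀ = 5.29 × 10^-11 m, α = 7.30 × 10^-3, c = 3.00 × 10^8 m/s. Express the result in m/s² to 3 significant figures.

r = n²a₀/Z = 8.46 × 10^-10 m, v = Zαc/n = 5.47 × 10^5 m/s
a = v²/r = (5.47 × 10^5)² / 8.46 × 10^-10 = 3.54 × 10^20 m/s²

3.54 × 10^20 m/s²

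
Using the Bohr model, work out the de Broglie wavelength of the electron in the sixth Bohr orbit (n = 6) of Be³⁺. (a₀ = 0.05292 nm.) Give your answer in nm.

The Bohr quantisation condition is nλ = 2πr_n.
r_n = n²a₀/Z = 0.4763 nm
λ = 2πr_n/n = 2π·0.4763/6 = 0.4988 nm

0.4988 nm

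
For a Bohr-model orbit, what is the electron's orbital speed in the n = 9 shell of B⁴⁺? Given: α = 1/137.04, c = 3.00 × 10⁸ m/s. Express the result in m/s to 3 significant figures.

1.22 × 10⁶ m/s

v_n = Zαc/n = 5 × 0.00730 × 3.00 × 10⁸ / 9
    = 1.22 × 10⁶ m/s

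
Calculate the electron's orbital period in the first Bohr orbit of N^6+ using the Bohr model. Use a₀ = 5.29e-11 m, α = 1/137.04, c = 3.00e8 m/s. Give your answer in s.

r = n²a₀/Z = 1²·5.29e-11/7 = 7.56e-12 m
v = Zαc/n = 7·0.00730·3.00e8/1 = 1.53e7 m/s
T = 2πr/v = 3.10e-18 s

3.10e-18 s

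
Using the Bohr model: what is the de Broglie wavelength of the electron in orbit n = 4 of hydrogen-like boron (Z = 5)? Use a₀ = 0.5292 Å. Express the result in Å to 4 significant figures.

2.660 Å

The Bohr quantisation condition is nλ = 2πr_n.
r_n = n²a₀/Z = 1.693 Å
λ = 2πr_n/n = 2π·1.693/4 = 2.660 Å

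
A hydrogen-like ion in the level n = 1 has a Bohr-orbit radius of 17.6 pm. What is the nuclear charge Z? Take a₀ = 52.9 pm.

r_n = n²a₀/Z ⇒ Z = n²a₀/r = 1² × 52.9 / 17.6 ≈ 3.01
Z = 3

3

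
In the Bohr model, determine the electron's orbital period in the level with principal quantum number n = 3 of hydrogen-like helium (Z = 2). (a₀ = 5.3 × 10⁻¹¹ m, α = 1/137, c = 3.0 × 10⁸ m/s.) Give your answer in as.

r = n²a₀/Z = 3²·5.3 × 10⁻¹¹/2 = 2.4 × 10⁻¹⁰ m
v = Zαc/n = 2·0.0073·3.0 × 10⁸/3 = 1.5 × 10⁶ m/s
T = 2πr/v = 1.0 × 10⁻¹⁵ s = 1000 as

1000 as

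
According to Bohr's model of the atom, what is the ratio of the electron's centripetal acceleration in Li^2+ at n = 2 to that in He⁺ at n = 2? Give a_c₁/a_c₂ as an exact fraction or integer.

a_c ∝ Z^3 · n^-4
a_c₁/a_c₂ = (3/2)^3 · (2/2)^-4 = 27/8

27/8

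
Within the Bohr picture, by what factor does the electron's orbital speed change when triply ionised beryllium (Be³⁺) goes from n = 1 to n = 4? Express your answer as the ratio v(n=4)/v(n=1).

1/4

v ∝ Z^1 · n^-1; with Z fixed, v ∝ n^-1.
v(n=4)/v(n=1) = (4/1)^-1 = 1/4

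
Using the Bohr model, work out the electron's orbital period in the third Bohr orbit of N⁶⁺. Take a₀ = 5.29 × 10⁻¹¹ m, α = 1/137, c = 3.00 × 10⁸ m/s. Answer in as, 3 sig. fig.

83.6 as

r = n²a₀/Z = 3²·5.29 × 10⁻¹¹/7 = 6.80 × 10⁻¹¹ m
v = Zαc/n = 7·0.00730·3.00 × 10⁸/3 = 5.11 × 10⁶ m/s
T = 2πr/v = 8.36 × 10⁻¹⁷ s = 83.6 as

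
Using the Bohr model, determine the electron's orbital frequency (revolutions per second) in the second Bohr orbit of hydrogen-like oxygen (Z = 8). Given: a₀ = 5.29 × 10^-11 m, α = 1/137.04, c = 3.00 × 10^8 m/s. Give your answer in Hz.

r = n²a₀/Z = 2.65 × 10^-11 m, v = Zαc/n = 8.76 × 10^6 m/s
f = v/(2πr) = 5.27 × 10^16 Hz

5.27 × 10^16 Hz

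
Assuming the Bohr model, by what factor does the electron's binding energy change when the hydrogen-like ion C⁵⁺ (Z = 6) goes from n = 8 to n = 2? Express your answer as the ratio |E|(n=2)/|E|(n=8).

|E| ∝ Z^2 · n^-2; with Z fixed, |E| ∝ n^-2.
|E|(n=2)/|E|(n=8) = (2/8)^-2 = 16

16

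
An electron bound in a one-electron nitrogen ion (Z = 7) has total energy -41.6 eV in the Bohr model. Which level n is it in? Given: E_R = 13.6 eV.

4

E_n = −E_R Z²/n² ⇒ n² = E_R Z²/(−E_n) = 13.6 × 7² / 41.6 ≈ 16.02
n = 4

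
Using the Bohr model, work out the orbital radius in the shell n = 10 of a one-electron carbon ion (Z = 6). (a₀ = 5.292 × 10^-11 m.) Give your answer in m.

8.820 × 10^-10 m

r_n = n²a₀/Z = 10² × 5.292 × 10^-11 / 6
    = 100 × 5.292 × 10^-11 / 6 = 8.820 × 10^-10 m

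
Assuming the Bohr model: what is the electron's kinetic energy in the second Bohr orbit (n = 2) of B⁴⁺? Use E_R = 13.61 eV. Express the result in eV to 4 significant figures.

85.06 eV

For a Coulomb orbit the virial theorem gives K = −E_n.
E_n = −E_R·Z²/n², so K = E_R·Z²/n² = 13.61 × 5²/2² = 85.06 eV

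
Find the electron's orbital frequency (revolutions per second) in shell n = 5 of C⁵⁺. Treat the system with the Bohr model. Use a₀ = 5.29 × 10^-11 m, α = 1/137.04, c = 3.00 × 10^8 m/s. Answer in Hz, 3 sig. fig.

1.90 × 10^15 Hz

r = n²a₀/Z = 2.20 × 10^-10 m, v = Zαc/n = 2.63 × 10^6 m/s
f = v/(2πr) = 1.90 × 10^15 Hz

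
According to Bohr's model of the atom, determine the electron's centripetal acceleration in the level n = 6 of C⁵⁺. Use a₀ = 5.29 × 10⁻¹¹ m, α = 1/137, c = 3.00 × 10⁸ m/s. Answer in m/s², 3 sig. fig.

1.51 × 10²² m/s²

r = n²a₀/Z = 3.17 × 10⁻¹⁰ m, v = Zαc/n = 2.19 × 10⁶ m/s
a = v²/r = (2.19 × 10⁶)² / 3.17 × 10⁻¹⁰ = 1.51 × 10²² m/s²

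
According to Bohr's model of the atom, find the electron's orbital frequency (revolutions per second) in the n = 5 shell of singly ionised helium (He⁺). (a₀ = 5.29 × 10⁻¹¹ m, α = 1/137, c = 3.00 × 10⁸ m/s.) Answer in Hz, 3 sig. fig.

r = n²a₀/Z = 6.61 × 10⁻¹⁰ m, v = Zαc/n = 8.76 × 10⁵ m/s
f = v/(2πr) = 2.11 × 10¹⁴ Hz

2.11 × 10¹⁴ Hz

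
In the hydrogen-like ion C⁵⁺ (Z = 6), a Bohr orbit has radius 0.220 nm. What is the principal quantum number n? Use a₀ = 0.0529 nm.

5

r_n = n²a₀/Z ⇒ n² = rZ/a₀ = 0.220 × 6 / 0.0529 ≈ 24.95
n = 5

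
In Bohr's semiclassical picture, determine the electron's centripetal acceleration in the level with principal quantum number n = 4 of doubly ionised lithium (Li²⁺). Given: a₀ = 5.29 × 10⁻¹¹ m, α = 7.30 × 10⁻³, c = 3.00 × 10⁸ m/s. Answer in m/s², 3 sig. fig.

9.56 × 10²¹ m/s²

r = n²a₀/Z = 2.82 × 10⁻¹⁰ m, v = Zαc/n = 1.64 × 10⁶ m/s
a = v²/r = (1.64 × 10⁶)² / 2.82 × 10⁻¹⁰ = 9.56 × 10²¹ m/s²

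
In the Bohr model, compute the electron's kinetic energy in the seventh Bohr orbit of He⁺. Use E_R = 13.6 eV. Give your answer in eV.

For a Coulomb orbit the virial theorem gives K = −E_n.
E_n = −E_R·Z²/n², so K = E_R·Z²/n² = 13.6 × 2²/7² = 1.11 eV

1.11 eV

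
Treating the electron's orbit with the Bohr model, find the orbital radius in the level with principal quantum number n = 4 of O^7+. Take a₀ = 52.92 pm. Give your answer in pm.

105.8 pm

r_n = n²a₀/Z = 4² × 52.92 / 8
    = 16 × 52.92 / 8 = 105.8 pm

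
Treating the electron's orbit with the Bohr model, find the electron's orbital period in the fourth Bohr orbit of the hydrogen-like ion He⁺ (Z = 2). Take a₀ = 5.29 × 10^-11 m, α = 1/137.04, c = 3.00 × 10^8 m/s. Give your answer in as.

2430 as

r = n²a₀/Z = 4²·5.29 × 10^-11/2 = 4.23 × 10^-10 m
v = Zαc/n = 2·0.00730·3.00 × 10^8/4 = 1.09 × 10^6 m/s
T = 2πr/v = 2.43 × 10^-15 s = 2430 as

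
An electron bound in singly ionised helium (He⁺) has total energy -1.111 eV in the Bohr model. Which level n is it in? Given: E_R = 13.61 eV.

7

E_n = −E_R Z²/n² ⇒ n² = E_R Z²/(−E_n) = 13.61 × 2² / 1.111 ≈ 49.00
n = 7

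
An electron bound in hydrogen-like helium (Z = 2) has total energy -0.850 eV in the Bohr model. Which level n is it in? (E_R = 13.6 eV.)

8

E_n = −E_R Z²/n² ⇒ n² = E_R Z²/(−E_n) = 13.6 × 2² / 0.850 ≈ 64.00
n = 8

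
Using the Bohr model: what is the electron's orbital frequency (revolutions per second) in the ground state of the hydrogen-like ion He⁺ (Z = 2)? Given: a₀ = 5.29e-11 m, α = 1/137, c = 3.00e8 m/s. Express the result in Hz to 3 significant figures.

2.64e16 Hz

r = n²a₀/Z = 2.65e-11 m, v = Zαc/n = 4.38e6 m/s
f = v/(2πr) = 2.64e16 Hz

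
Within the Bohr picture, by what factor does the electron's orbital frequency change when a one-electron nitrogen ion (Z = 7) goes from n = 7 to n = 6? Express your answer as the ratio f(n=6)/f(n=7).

343/216

f ∝ Z^2 · n^-3; with Z fixed, f ∝ n^-3.
f(n=6)/f(n=7) = (6/7)^-3 = 343/216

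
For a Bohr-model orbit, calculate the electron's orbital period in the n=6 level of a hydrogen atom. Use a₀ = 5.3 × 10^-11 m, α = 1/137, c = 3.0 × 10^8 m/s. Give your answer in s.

r = n²a₀/Z = 6²·5.3 × 10^-11/1 = 1.9 × 10^-9 m
v = Zαc/n = 1·0.0073·3.0 × 10^8/6 = 3.6 × 10^5 m/s
T = 2πr/v = 3.3 × 10^-14 s

3.3 × 10^-14 s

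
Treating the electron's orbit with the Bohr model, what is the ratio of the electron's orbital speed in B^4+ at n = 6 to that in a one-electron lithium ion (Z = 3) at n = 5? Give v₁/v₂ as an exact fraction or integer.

25/18

v ∝ Z^1 · n^-1
v₁/v₂ = (5/3)^1 · (6/5)^-1 = 25/18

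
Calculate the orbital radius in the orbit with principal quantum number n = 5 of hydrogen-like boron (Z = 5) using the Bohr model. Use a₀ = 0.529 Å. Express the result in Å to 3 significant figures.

r_n = n²a₀/Z = 5² × 0.529 / 5
    = 25 × 0.529 / 5 = 2.65 Å

2.65 Å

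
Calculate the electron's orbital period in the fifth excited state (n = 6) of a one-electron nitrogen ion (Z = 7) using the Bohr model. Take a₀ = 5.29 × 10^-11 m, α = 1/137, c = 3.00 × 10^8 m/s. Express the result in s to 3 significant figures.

6.69 × 10^-16 s

r = n²a₀/Z = 6²·5.29 × 10^-11/7 = 2.72 × 10^-10 m
v = Zαc/n = 7·0.00730·3.00 × 10^8/6 = 2.55 × 10^6 m/s
T = 2πr/v = 6.69 × 10^-16 s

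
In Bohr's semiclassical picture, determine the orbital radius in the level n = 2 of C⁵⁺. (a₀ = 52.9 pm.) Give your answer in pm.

r_n = n²a₀/Z = 2² × 52.9 / 6
    = 4 × 52.9 / 6 = 35.3 pm

35.3 pm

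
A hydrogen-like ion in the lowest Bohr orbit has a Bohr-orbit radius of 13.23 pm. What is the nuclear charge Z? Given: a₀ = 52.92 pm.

4

r_n = n²a₀/Z ⇒ Z = n²a₀/r = 1² × 52.92 / 13.23 ≈ 4.00
Z = 4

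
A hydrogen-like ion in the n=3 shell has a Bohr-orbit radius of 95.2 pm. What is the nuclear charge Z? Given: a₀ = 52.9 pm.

5

r_n = n²a₀/Z ⇒ Z = n²a₀/r = 3² × 52.9 / 95.2 ≈ 5.00
Z = 5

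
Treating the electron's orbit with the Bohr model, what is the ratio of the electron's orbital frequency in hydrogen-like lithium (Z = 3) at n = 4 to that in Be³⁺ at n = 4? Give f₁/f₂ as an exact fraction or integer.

f ∝ Z^2 · n^-3
f₁/f₂ = (3/4)^2 · (4/4)^-3 = 9/16

9/16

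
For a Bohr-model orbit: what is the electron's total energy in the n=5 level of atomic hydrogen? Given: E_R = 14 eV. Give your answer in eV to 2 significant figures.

E_n = −E_R·Z²/n² = −14 × 1²/5² = -0.56 eV

-0.56 eV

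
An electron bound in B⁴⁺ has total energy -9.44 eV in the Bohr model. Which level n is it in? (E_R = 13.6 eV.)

E_n = −E_R Z²/n² ⇒ n² = E_R Z²/(−E_n) = 13.6 × 5² / 9.44 ≈ 36.02
n = 6

6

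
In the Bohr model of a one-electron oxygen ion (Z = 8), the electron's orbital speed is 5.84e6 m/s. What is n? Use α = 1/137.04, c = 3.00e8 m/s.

v_n = Zαc/n ⇒ n = Zαc/v = 8 × 0.00730 × 3.00e8 / 5.84e6 ≈ 3.00
n = 3

3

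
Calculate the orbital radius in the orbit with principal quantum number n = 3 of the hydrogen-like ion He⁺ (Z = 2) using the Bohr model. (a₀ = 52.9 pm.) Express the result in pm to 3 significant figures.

r_n = n²a₀/Z = 3² × 52.9 / 2
    = 9 × 52.9 / 2 = 238 pm

238 pm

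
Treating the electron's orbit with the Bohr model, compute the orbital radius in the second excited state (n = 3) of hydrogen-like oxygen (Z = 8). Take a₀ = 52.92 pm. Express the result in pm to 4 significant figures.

r_n = n²a₀/Z = 3² × 52.92 / 8
    = 9 × 52.92 / 8 = 59.54 pm

59.54 pm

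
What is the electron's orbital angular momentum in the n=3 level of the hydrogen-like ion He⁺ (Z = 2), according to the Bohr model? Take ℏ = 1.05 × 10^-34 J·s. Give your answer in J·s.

3.15 × 10^-34 J·s

L_n = nℏ = 3 × 1.05 × 10^-34 = 3.15 × 10^-34 J·s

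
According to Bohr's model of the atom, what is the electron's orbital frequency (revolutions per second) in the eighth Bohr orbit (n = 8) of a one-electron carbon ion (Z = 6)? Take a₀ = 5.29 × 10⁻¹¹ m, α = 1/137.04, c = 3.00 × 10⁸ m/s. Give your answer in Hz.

4.63 × 10¹⁴ Hz

r = n²a₀/Z = 5.64 × 10⁻¹⁰ m, v = Zαc/n = 1.64 × 10⁶ m/s
f = v/(2πr) = 4.63 × 10¹⁴ Hz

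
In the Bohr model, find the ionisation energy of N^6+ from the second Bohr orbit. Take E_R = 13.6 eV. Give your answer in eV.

E_n = −E_R·Z²/n² = −13.6 × 7²/2² eV = -167 eV
Ionisation energy = −E_n = 167 eV

167 eV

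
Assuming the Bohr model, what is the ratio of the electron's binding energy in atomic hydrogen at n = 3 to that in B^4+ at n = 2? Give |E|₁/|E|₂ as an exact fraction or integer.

|E| ∝ Z^2 · n^-2
|E|₁/|E|₂ = (1/5)^2 · (3/2)^-2 = 4/225

4/225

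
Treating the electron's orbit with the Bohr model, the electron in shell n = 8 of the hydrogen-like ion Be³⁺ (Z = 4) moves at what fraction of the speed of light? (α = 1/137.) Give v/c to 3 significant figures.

v_n = Zαc/n, so v/c = Zα/n = 4 × 0.00730 / 8 = 0.00365

0.00365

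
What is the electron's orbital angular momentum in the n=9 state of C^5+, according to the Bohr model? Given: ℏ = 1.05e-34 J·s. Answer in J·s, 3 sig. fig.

L_n = nℏ = 9 × 1.05e-34 = 9.45e-34 J·s

9.45e-34 J·s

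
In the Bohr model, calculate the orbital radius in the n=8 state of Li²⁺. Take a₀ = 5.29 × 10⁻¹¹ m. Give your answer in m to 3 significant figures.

1.13 × 10⁻⁹ m

r_n = n²a₀/Z = 8² × 5.29 × 10⁻¹¹ / 3
    = 64 × 5.29 × 10⁻¹¹ / 3 = 1.13 × 10⁻⁹ m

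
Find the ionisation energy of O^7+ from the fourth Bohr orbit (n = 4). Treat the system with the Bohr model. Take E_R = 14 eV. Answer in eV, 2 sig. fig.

56 eV

E_n = −E_R·Z²/n² = −14 × 8²/4² eV = -56 eV
Ionisation energy = −E_n = 56 eV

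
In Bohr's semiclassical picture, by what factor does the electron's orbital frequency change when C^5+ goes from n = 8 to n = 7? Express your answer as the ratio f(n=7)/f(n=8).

f ∝ Z^2 · n^-3; with Z fixed, f ∝ n^-3.
f(n=7)/f(n=8) = (7/8)^-3 = 512/343

512/343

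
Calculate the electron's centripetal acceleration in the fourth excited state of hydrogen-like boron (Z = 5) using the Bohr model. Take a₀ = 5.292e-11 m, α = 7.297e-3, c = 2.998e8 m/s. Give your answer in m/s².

1.809e22 m/s²

r = n²a₀/Z = 2.646e-10 m, v = Zαc/n = 2.188e6 m/s
a = v²/r = (2.188e6)² / 2.646e-10 = 1.809e22 m/s²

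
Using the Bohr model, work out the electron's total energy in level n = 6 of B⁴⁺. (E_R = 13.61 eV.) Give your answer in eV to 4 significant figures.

E_n = −E_R·Z²/n² = −13.61 × 5²/6² = -9.451 eV

-9.451 eV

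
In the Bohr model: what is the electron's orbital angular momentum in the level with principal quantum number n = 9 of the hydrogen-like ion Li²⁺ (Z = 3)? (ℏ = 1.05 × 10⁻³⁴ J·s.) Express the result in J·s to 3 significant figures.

9.45 × 10⁻³⁴ J·s

L_n = nℏ = 9 × 1.05 × 10⁻³⁴ = 9.45 × 10⁻³⁴ J·s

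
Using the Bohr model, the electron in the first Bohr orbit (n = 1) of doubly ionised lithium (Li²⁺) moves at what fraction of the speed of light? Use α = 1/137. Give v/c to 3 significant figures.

v_n = Zαc/n, so v/c = Zα/n = 3 × 0.00730 / 1 = 0.0219

0.0219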